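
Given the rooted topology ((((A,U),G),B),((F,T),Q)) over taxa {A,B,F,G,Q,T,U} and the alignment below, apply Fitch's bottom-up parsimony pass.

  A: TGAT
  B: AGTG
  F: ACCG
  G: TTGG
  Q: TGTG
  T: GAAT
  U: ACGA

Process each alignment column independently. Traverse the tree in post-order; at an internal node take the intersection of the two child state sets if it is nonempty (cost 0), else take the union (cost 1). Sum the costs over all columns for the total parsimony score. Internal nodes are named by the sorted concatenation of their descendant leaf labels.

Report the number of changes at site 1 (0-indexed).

AU@0: {T} ∪ {A} = {A,T} (union, +1)
AGU@0: {A,T} ∩ {T} = {T} (intersection, +0)
ABGU@0: {T} ∪ {A} = {A,T} (union, +1)
FT@0: {A} ∪ {G} = {A,G} (union, +1)
FQT@0: {A,G} ∪ {T} = {A,G,T} (union, +1)
ABFGQTU@0: {A,T} ∩ {A,G,T} = {A,T} (intersection, +0)
AU@1: {G} ∪ {C} = {C,G} (union, +1)
AGU@1: {C,G} ∪ {T} = {C,G,T} (union, +1)
ABGU@1: {C,G,T} ∩ {G} = {G} (intersection, +0)
FT@1: {C} ∪ {A} = {A,C} (union, +1)
FQT@1: {A,C} ∪ {G} = {A,C,G} (union, +1)
ABFGQTU@1: {G} ∩ {A,C,G} = {G} (intersection, +0)
AU@2: {A} ∪ {G} = {A,G} (union, +1)
AGU@2: {A,G} ∩ {G} = {G} (intersection, +0)
ABGU@2: {G} ∪ {T} = {G,T} (union, +1)
FT@2: {C} ∪ {A} = {A,C} (union, +1)
FQT@2: {A,C} ∪ {T} = {A,C,T} (union, +1)
ABFGQTU@2: {G,T} ∩ {A,C,T} = {T} (intersection, +0)
AU@3: {T} ∪ {A} = {A,T} (union, +1)
AGU@3: {A,T} ∪ {G} = {A,G,T} (union, +1)
ABGU@3: {A,G,T} ∩ {G} = {G} (intersection, +0)
FT@3: {G} ∪ {T} = {G,T} (union, +1)
FQT@3: {G,T} ∩ {G} = {G} (intersection, +0)
ABFGQTU@3: {G} ∩ {G} = {G} (intersection, +0)
per-site changes: [4, 4, 4, 3]; total = 15

4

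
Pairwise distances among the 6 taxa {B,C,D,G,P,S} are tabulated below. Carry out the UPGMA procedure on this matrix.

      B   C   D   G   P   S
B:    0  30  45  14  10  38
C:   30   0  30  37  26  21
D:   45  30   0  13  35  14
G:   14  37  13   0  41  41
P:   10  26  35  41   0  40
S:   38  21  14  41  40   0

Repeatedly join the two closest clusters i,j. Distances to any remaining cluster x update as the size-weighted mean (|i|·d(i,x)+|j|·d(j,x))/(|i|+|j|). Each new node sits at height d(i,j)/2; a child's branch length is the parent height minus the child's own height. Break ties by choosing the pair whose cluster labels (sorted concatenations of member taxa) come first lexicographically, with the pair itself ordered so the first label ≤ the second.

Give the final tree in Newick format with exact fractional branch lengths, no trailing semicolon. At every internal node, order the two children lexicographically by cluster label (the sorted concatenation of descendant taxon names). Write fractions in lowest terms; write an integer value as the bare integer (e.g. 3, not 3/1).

iteration 1: select B,P (d=10); attach at lengths (5, 5); label the merged cluster BP
  updated: d(BP,C)=28, d(BP,D)=40, d(BP,G)=55/2, d(BP,S)=39
iteration 2: select D,G (d=13); attach at lengths (13/2, 13/2); label the merged cluster DG
  updated: d(BP,DG)=135/4, d(C,DG)=67/2, d(DG,S)=55/2
iteration 3: select C,S (d=21); attach at lengths (21/2, 21/2); label the merged cluster CS
  updated: d(BP,CS)=67/2, d(CS,DG)=61/2
iteration 4: select CS,DG (d=61/2); attach at lengths (19/4, 35/4); label the merged cluster CDGS
  updated: d(BP,CDGS)=269/8
iteration 5: select BP,CDGS (d=269/8); attach at lengths (189/16, 25/16); label the merged cluster BCDGPS
final tree: ((B:5,P:5):189/16,((C:21/2,S:21/2):19/4,(D:13/2,G:13/2):35/4):25/16)
total length: 567/8

((B:5,P:5):189/16,((C:21/2,S:21/2):19/4,(D:13/2,G:13/2):35/4):25/16)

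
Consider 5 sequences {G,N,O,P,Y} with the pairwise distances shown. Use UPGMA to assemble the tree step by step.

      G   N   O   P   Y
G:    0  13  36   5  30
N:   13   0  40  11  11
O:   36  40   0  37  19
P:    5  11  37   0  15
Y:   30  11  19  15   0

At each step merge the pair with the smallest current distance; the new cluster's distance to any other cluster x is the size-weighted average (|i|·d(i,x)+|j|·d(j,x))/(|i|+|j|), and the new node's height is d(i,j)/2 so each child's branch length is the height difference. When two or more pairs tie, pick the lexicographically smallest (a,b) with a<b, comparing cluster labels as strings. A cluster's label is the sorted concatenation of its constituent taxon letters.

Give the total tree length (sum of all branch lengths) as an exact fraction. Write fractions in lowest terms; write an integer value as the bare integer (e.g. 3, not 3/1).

397/8

1. join G+P (d=5) ⇒ GP; edges |G|=5/2, |P|=5/2
  updated: d(GP,N)=12, d(GP,O)=73/2, d(GP,Y)=45/2
2. join N+Y (d=11) ⇒ NY; edges |N|=11/2, |Y|=11/2
  updated: d(GP,NY)=69/4, d(NY,O)=59/2
3. join GP+NY (d=69/4) ⇒ GNPY; edges |GP|=49/8, |NY|=25/8
  updated: d(GNPY,O)=33
4. join GNPY+O (d=33) ⇒ GNOPY; edges |GNPY|=63/8, |O|=33/2
final tree: (((G:5/2,P:5/2):49/8,(N:11/2,Y:11/2):25/8):63/8,O:33/2)
total length: 397/8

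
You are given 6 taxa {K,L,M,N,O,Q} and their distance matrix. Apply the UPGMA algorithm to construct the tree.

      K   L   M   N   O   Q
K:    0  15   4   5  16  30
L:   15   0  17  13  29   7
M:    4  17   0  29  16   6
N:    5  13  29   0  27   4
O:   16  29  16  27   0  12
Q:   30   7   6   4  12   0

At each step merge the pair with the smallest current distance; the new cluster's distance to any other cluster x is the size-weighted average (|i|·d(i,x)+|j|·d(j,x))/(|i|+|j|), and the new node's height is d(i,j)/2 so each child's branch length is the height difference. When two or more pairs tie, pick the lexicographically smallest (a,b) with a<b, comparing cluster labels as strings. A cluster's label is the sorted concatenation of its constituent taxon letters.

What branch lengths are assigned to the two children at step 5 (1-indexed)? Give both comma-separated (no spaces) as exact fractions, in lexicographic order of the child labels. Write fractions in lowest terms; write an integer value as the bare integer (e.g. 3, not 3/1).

iteration 1: select K,M (d=4); attach at lengths (2, 2); label the merged cluster KM
  updated: d(KM,L)=16, d(KM,N)=17, d(KM,O)=16, d(KM,Q)=18
iteration 2: select N,Q (d=4); attach at lengths (2, 2); label the merged cluster NQ
  updated: d(KM,NQ)=35/2, d(L,NQ)=10, d(NQ,O)=39/2
iteration 3: select L,NQ (d=10); attach at lengths (5, 3); label the merged cluster LNQ
  updated: d(KM,LNQ)=17, d(LNQ,O)=68/3
iteration 4: select KM,O (d=16); attach at lengths (6, 8); label the merged cluster KMO
  updated: d(KMO,LNQ)=170/9
iteration 5: select KMO,LNQ (d=170/9); attach at lengths (13/9, 40/9); label the merged cluster KLMNOQ
final tree: (((K:2,M:2):6,O:8):13/9,(L:5,(N:2,Q:2):3):40/9)
total length: 323/9

13/9,40/9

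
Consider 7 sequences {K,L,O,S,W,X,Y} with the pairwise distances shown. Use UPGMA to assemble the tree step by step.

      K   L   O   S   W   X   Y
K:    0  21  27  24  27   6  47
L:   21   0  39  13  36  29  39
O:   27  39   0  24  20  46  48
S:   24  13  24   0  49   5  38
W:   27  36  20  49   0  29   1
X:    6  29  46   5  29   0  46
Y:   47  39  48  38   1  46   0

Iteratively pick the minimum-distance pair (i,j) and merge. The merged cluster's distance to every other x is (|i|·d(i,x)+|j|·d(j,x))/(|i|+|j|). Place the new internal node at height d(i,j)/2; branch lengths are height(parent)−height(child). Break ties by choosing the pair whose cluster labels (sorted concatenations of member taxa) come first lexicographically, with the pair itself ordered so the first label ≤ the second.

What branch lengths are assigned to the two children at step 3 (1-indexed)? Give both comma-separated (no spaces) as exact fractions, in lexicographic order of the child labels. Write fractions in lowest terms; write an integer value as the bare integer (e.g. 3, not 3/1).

iteration 1: select W,Y (d=1); attach at lengths (1/2, 1/2); label the merged cluster WY
  updated: d(K,WY)=37, d(L,WY)=75/2, d(O,WY)=34, d(S,WY)=87/2, d(WY,X)=75/2
iteration 2: select S,X (d=5); attach at lengths (5/2, 5/2); label the merged cluster SX
  updated: d(K,SX)=15, d(L,SX)=21, d(O,SX)=35, d(SX,WY)=81/2
iteration 3: select K,SX (d=15); attach at lengths (15/2, 5); label the merged cluster KSX
  updated: d(KSX,L)=21, d(KSX,O)=97/3, d(KSX,WY)=118/3
iteration 4: select KSX,L (d=21); attach at lengths (3, 21/2); label the merged cluster KLSX
  updated: d(KLSX,O)=34, d(KLSX,WY)=311/8
iteration 5: select KLSX,O (d=34); attach at lengths (13/2, 17); label the merged cluster KLOSX
  updated: d(KLOSX,WY)=379/10
iteration 6: select KLOSX,WY (d=379/10); attach at lengths (39/20, 369/20); label the merged cluster KLOSWXY
final tree: ((((K:15/2,(S:5/2,X:5/2):5):3,L:21/2):13/2,O:17):39/20,(W:1/2,Y:1/2):369/20)
total length: 759/10

15/2,5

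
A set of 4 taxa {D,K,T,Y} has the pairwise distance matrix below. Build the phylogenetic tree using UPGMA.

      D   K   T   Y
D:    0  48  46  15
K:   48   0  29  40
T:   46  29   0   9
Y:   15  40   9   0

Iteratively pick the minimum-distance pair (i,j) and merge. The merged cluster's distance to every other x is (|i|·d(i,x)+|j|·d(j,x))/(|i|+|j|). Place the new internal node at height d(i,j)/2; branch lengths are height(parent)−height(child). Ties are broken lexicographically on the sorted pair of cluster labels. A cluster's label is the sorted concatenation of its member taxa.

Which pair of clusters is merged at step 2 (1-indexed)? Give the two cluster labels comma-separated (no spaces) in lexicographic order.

1. join T+Y (d=9) ⇒ TY; edges |T|=9/2, |Y|=9/2
  updated: d(D,TY)=61/2, d(K,TY)=69/2
2. join D+TY (d=61/2) ⇒ DTY; edges |D|=61/4, |TY|=43/4
  updated: d(DTY,K)=39
3. join DTY+K (d=39) ⇒ DKTY; edges |DTY|=17/4, |K|=39/2
final tree: ((D:61/4,(T:9/2,Y:9/2):43/4):17/4,K:39/2)
total length: 235/4

D,TY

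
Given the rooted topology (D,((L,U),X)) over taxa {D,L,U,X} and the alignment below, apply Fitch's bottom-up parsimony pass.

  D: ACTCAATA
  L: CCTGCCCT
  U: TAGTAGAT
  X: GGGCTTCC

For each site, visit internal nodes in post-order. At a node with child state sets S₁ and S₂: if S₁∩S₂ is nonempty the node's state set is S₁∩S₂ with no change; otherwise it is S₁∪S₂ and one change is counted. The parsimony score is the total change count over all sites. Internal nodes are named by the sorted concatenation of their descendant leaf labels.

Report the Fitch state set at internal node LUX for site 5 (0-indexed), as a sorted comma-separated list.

site 0, node LU: L={C} ∪ U={T} → {C,T} (+1)
site 0, node LUX: LU={C,T} ∪ X={G} → {C,G,T} (+1)
site 0, node DLUX: D={A} ∪ LUX={C,G,T} → {A,C,G,T} (+1)
site 1, node LU: L={C} ∪ U={A} → {A,C} (+1)
site 1, node LUX: LU={A,C} ∪ X={G} → {A,C,G} (+1)
site 1, node DLUX: D={C} ∩ LUX={A,C,G} → {C} (+0)
site 2, node LU: L={T} ∪ U={G} → {G,T} (+1)
site 2, node LUX: LU={G,T} ∩ X={G} → {G} (+0)
site 2, node DLUX: D={T} ∪ LUX={G} → {G,T} (+1)
site 3, node LU: L={G} ∪ U={T} → {G,T} (+1)
site 3, node LUX: LU={G,T} ∪ X={C} → {C,G,T} (+1)
site 3, node DLUX: D={C} ∩ LUX={C,G,T} → {C} (+0)
site 4, node LU: L={C} ∪ U={A} → {A,C} (+1)
site 4, node LUX: LU={A,C} ∪ X={T} → {A,C,T} (+1)
site 4, node DLUX: D={A} ∩ LUX={A,C,T} → {A} (+0)
site 5, node LU: L={C} ∪ U={G} → {C,G} (+1)
site 5, node LUX: LU={C,G} ∪ X={T} → {C,G,T} (+1)
site 5, node DLUX: D={A} ∪ LUX={C,G,T} → {A,C,G,T} (+1)
site 6, node LU: L={C} ∪ U={A} → {A,C} (+1)
site 6, node LUX: LU={A,C} ∩ X={C} → {C} (+0)
site 6, node DLUX: D={T} ∪ LUX={C} → {C,T} (+1)
site 7, node LU: L={T} ∩ U={T} → {T} (+0)
site 7, node LUX: LU={T} ∪ X={C} → {C,T} (+1)
site 7, node DLUX: D={A} ∪ LUX={C,T} → {A,C,T} (+1)
per-site changes: [3, 2, 2, 2, 2, 3, 2, 2]; total = 18

C,G,T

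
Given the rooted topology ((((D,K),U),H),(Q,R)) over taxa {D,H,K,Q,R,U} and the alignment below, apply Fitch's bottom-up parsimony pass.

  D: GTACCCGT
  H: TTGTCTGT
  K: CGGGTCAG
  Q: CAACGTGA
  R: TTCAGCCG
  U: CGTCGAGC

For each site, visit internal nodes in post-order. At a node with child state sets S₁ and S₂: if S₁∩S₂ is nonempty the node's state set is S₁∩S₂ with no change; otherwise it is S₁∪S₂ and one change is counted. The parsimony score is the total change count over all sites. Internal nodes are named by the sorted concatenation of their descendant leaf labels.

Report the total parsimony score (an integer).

DK@0: {G} ∪ {C} = {C,G} (union, +1)
DKU@0: {C,G} ∩ {C} = {C} (intersection, +0)
DHKU@0: {C} ∪ {T} = {C,T} (union, +1)
QR@0: {C} ∪ {T} = {C,T} (union, +1)
DHKQRU@0: {C,T} ∩ {C,T} = {C,T} (intersection, +0)
DK@1: {T} ∪ {G} = {G,T} (union, +1)
DKU@1: {G,T} ∩ {G} = {G} (intersection, +0)
DHKU@1: {G} ∪ {T} = {G,T} (union, +1)
QR@1: {A} ∪ {T} = {A,T} (union, +1)
DHKQRU@1: {G,T} ∩ {A,T} = {T} (intersection, +0)
DK@2: {A} ∪ {G} = {A,G} (union, +1)
DKU@2: {A,G} ∪ {T} = {A,G,T} (union, +1)
DHKU@2: {A,G,T} ∩ {G} = {G} (intersection, +0)
QR@2: {A} ∪ {C} = {A,C} (union, +1)
DHKQRU@2: {G} ∪ {A,C} = {A,C,G} (union, +1)
DK@3: {C} ∪ {G} = {C,G} (union, +1)
DKU@3: {C,G} ∩ {C} = {C} (intersection, +0)
DHKU@3: {C} ∪ {T} = {C,T} (union, +1)
QR@3: {C} ∪ {A} = {A,C} (union, +1)
DHKQRU@3: {C,T} ∩ {A,C} = {C} (intersection, +0)
DK@4: {C} ∪ {T} = {C,T} (union, +1)
DKU@4: {C,T} ∪ {G} = {C,G,T} (union, +1)
DHKU@4: {C,G,T} ∩ {C} = {C} (intersection, +0)
QR@4: {G} ∩ {G} = {G} (intersection, +0)
DHKQRU@4: {C} ∪ {G} = {C,G} (union, +1)
DK@5: {C} ∩ {C} = {C} (intersection, +0)
DKU@5: {C} ∪ {A} = {A,C} (union, +1)
DHKU@5: {A,C} ∪ {T} = {A,C,T} (union, +1)
QR@5: {T} ∪ {C} = {C,T} (union, +1)
DHKQRU@5: {A,C,T} ∩ {C,T} = {C,T} (intersection, +0)
DK@6: {G} ∪ {A} = {A,G} (union, +1)
DKU@6: {A,G} ∩ {G} = {G} (intersection, +0)
DHKU@6: {G} ∩ {G} = {G} (intersection, +0)
QR@6: {G} ∪ {C} = {C,G} (union, +1)
DHKQRU@6: {G} ∩ {C,G} = {G} (intersection, +0)
DK@7: {T} ∪ {G} = {G,T} (union, +1)
DKU@7: {G,T} ∪ {C} = {C,G,T} (union, +1)
DHKU@7: {C,G,T} ∩ {T} = {T} (intersection, +0)
QR@7: {A} ∪ {G} = {A,G} (union, +1)
DHKQRU@7: {T} ∪ {A,G} = {A,G,T} (union, +1)
per-site changes: [3, 3, 4, 3, 3, 3, 2, 4]; total = 25

25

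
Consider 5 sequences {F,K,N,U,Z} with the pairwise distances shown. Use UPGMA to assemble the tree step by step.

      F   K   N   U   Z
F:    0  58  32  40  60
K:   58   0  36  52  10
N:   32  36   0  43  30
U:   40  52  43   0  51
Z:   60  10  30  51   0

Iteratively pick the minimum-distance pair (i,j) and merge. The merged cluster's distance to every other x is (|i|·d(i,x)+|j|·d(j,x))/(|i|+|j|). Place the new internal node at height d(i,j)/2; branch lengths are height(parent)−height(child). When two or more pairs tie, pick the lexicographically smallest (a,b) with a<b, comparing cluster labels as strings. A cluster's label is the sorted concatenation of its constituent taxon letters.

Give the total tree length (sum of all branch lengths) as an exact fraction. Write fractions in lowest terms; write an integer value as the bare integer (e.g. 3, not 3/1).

1. join K+Z (d=10) ⇒ KZ; edges |K|=5, |Z|=5
  updated: d(F,KZ)=59, d(KZ,N)=33, d(KZ,U)=103/2
2. join F+N (d=32) ⇒ FN; edges |F|=16, |N|=16
  updated: d(FN,KZ)=46, d(FN,U)=83/2
3. join FN+U (d=83/2) ⇒ FNU; edges |FN|=19/4, |U|=83/4
  updated: d(FNU,KZ)=287/6
4. join FNU+KZ (d=287/6) ⇒ FKNUZ; edges |FNU|=19/6, |KZ|=227/12
final tree: (((F:16,N:16):19/4,U:83/4):19/6,(K:5,Z:5):227/12)
total length: 1075/12

1075/12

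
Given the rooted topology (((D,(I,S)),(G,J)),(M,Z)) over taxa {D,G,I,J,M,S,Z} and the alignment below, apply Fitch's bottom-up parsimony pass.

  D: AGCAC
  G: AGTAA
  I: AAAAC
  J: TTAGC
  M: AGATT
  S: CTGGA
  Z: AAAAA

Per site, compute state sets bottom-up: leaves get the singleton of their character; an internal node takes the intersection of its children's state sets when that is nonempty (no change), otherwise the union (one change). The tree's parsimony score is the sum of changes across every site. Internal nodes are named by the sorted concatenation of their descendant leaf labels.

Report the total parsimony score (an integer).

16

IS@0: {A} ∪ {C} = {A,C} (union, +1)
DIS@0: {A} ∩ {A,C} = {A} (intersection, +0)
GJ@0: {A} ∪ {T} = {A,T} (union, +1)
DGIJS@0: {A} ∩ {A,T} = {A} (intersection, +0)
MZ@0: {A} ∩ {A} = {A} (intersection, +0)
DGIJMSZ@0: {A} ∩ {A} = {A} (intersection, +0)
IS@1: {A} ∪ {T} = {A,T} (union, +1)
DIS@1: {G} ∪ {A,T} = {A,G,T} (union, +1)
GJ@1: {G} ∪ {T} = {G,T} (union, +1)
DGIJS@1: {A,G,T} ∩ {G,T} = {G,T} (intersection, +0)
MZ@1: {G} ∪ {A} = {A,G} (union, +1)
DGIJMSZ@1: {G,T} ∩ {A,G} = {G} (intersection, +0)
IS@2: {A} ∪ {G} = {A,G} (union, +1)
DIS@2: {C} ∪ {A,G} = {A,C,G} (union, +1)
GJ@2: {T} ∪ {A} = {A,T} (union, +1)
DGIJS@2: {A,C,G} ∩ {A,T} = {A} (intersection, +0)
MZ@2: {A} ∩ {A} = {A} (intersection, +0)
DGIJMSZ@2: {A} ∩ {A} = {A} (intersection, +0)
IS@3: {A} ∪ {G} = {A,G} (union, +1)
DIS@3: {A} ∩ {A,G} = {A} (intersection, +0)
GJ@3: {A} ∪ {G} = {A,G} (union, +1)
DGIJS@3: {A} ∩ {A,G} = {A} (intersection, +0)
MZ@3: {T} ∪ {A} = {A,T} (union, +1)
DGIJMSZ@3: {A} ∩ {A,T} = {A} (intersection, +0)
IS@4: {C} ∪ {A} = {A,C} (union, +1)
DIS@4: {C} ∩ {A,C} = {C} (intersection, +0)
GJ@4: {A} ∪ {C} = {A,C} (union, +1)
DGIJS@4: {C} ∩ {A,C} = {C} (intersection, +0)
MZ@4: {T} ∪ {A} = {A,T} (union, +1)
DGIJMSZ@4: {C} ∪ {A,T} = {A,C,T} (union, +1)
per-site changes: [2, 4, 3, 3, 4]; total = 16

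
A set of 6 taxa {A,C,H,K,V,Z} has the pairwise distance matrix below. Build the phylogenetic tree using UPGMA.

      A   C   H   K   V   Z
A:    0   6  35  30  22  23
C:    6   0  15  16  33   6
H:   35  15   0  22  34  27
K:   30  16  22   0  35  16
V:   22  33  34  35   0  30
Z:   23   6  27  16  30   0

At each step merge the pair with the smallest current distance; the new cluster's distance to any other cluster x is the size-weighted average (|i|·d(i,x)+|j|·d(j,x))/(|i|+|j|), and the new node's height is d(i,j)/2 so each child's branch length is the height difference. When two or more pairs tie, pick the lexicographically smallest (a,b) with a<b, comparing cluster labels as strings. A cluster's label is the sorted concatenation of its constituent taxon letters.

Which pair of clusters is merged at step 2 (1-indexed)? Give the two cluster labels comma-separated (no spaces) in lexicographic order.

step 1: merge (A,C) at d=6; branch lengths A→3, C→3; new cluster AC
  updated: d(AC,H)=25, d(AC,K)=23, d(AC,V)=55/2, d(AC,Z)=29/2
step 2: merge (AC,Z) at d=29/2; branch lengths AC→17/4, Z→29/4; new cluster ACZ
  updated: d(ACZ,H)=77/3, d(ACZ,K)=62/3, d(ACZ,V)=85/3
step 3: merge (ACZ,K) at d=62/3; branch lengths ACZ→37/12, K→31/3; new cluster ACKZ
  updated: d(ACKZ,H)=99/4, d(ACKZ,V)=30
step 4: merge (ACKZ,H) at d=99/4; branch lengths ACKZ→49/24, H→99/8; new cluster ACHKZ
  updated: d(ACHKZ,V)=154/5
step 5: merge (ACHKZ,V) at d=154/5; branch lengths ACHKZ→121/40, V→77/5; new cluster ACHKVZ
final tree: (((((A:3,C:3):17/4,Z:29/4):37/12,K:31/3):49/24,H:99/8):121/40,V:77/5)
total length: 7651/120

AC,Z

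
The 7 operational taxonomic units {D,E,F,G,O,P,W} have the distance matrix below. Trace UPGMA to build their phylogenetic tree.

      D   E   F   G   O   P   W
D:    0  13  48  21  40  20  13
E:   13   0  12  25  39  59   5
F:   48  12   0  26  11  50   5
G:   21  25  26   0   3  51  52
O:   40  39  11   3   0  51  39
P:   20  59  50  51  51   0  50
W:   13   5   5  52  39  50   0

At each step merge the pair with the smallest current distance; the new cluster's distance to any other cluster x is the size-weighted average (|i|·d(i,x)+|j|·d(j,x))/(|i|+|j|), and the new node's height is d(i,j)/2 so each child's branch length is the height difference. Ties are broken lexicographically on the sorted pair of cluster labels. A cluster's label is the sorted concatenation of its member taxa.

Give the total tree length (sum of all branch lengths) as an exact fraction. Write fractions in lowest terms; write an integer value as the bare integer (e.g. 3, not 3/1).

step 1: merge (G,O) at d=3; branch lengths G→3/2, O→3/2; new cluster GO
  updated: d(D,GO)=61/2, d(E,GO)=32, d(F,GO)=37/2, d(GO,P)=51, d(GO,W)=91/2
step 2: merge (E,W) at d=5; branch lengths E→5/2, W→5/2; new cluster EW
  updated: d(D,EW)=13, d(EW,F)=17/2, d(EW,GO)=155/4, d(EW,P)=109/2
step 3: merge (EW,F) at d=17/2; branch lengths EW→7/4, F→17/4; new cluster EFW
  updated: d(D,EFW)=74/3, d(EFW,GO)=32, d(EFW,P)=53
step 4: merge (D,P) at d=20; branch lengths D→10, P→10; new cluster DP
  updated: d(DP,EFW)=233/6, d(DP,GO)=163/4
step 5: merge (EFW,GO) at d=32; branch lengths EFW→47/4, GO→29/2; new cluster EFGOW
  updated: d(DP,EFGOW)=198/5
step 6: merge (DP,EFGOW) at d=198/5; branch lengths DP→49/5, EFGOW→19/5; new cluster DEFGOPW
final tree: ((D:10,P:10):49/5,(((E:5/2,W:5/2):7/4,F:17/4):47/4,(G:3/2,O:3/2):29/2):19/5)
total length: 1477/20

1477/20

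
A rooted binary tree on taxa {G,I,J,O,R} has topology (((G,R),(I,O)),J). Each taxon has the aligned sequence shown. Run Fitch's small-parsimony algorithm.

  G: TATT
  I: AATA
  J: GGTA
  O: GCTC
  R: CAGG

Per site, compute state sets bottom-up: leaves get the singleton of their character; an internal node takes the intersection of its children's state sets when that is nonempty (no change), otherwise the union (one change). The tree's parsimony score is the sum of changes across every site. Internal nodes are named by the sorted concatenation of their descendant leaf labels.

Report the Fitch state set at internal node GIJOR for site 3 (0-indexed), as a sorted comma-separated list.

[col 0] GR: children G:{T}, R:{C} ∪→ {C,T}; cost 1
[col 0] IO: children I:{A}, O:{G} ∪→ {A,G}; cost 1
[col 0] GIOR: children GR:{C,T}, IO:{A,G} ∪→ {A,C,G,T}; cost 1
[col 0] GIJOR: children GIOR:{A,C,G,T}, J:{G} ∩→ {G}; cost 0
[col 1] GR: children G:{A}, R:{A} ∩→ {A}; cost 0
[col 1] IO: children I:{A}, O:{C} ∪→ {A,C}; cost 1
[col 1] GIOR: children GR:{A}, IO:{A,C} ∩→ {A}; cost 0
[col 1] GIJOR: children GIOR:{A}, J:{G} ∪→ {A,G}; cost 1
[col 2] GR: children G:{T}, R:{G} ∪→ {G,T}; cost 1
[col 2] IO: children I:{T}, O:{T} ∩→ {T}; cost 0
[col 2] GIOR: children GR:{G,T}, IO:{T} ∩→ {T}; cost 0
[col 2] GIJOR: children GIOR:{T}, J:{T} ∩→ {T}; cost 0
[col 3] GR: children G:{T}, R:{G} ∪→ {G,T}; cost 1
[col 3] IO: children I:{A}, O:{C} ∪→ {A,C}; cost 1
[col 3] GIOR: children GR:{G,T}, IO:{A,C} ∪→ {A,C,G,T}; cost 1
[col 3] GIJOR: children GIOR:{A,C,G,T}, J:{A} ∩→ {A}; cost 0
per-site changes: [3, 2, 1, 3]; total = 9

A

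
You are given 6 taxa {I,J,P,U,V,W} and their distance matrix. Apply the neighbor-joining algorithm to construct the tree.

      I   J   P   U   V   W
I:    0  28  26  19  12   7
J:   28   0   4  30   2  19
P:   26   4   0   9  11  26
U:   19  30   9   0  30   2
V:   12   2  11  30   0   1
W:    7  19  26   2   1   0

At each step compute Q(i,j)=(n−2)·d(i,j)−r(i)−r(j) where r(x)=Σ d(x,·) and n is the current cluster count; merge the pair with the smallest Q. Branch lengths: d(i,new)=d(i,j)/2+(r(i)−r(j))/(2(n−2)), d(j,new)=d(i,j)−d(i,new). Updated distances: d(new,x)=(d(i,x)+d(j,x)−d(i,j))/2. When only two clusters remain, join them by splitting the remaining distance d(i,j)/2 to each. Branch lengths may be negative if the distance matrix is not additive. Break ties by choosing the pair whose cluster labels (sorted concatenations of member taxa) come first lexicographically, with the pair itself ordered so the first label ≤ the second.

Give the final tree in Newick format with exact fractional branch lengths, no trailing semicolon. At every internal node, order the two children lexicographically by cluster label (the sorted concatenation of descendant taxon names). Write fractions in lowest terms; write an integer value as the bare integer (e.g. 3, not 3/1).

(((I:57/8,((J:23/8,P:9/8):67/12,V:-13/12):73/8):39/8,U:29/4):-21/8,W:-21/8)

iteration 1: select J,P (d=4, Q=-143); attach at lengths (23/8, 9/8); label the merged cluster JP
  updated: d(I,JP)=25, d(JP,U)=35/2, d(JP,V)=9/2, d(JP,W)=41/2
iteration 2: select JP,V (d=9/2, Q=-203/2); attach at lengths (67/12, -13/12); label the merged cluster JPV
  updated: d(I,JPV)=65/4, d(JPV,U)=43/2, d(JPV,W)=17/2
iteration 3: select I,JPV (d=65/4, Q=-56); attach at lengths (57/8, 73/8); label the merged cluster IJPV
  updated: d(IJPV,U)=97/8, d(IJPV,W)=-3/8
iteration 4: select IJPV,U (d=97/8, Q=-55/4); attach at lengths (39/8, 29/4); label the merged cluster IJPUV
  updated: d(IJPUV,W)=-21/4
iteration 5: select IJPUV,W (d=-21/4); attach at lengths (-21/8, -21/8); label the merged cluster IJPUVW
final tree: (((I:57/8,((J:23/8,P:9/8):67/12,V:-13/12):73/8):39/8,U:29/4):-21/8,W:-21/8)
total length: 253/8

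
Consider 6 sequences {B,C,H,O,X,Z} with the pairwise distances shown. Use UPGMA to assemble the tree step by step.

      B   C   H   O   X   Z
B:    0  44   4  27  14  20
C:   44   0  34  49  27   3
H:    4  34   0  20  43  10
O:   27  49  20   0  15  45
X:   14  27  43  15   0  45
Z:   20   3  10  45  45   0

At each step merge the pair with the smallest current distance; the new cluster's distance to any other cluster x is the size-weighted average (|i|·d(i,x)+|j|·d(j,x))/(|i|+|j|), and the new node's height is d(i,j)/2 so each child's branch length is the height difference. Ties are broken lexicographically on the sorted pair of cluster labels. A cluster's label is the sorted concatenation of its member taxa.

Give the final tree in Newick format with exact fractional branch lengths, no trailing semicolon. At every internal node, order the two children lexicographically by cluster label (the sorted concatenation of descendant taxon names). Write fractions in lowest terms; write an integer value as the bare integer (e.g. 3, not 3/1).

iteration 1: select C,Z (d=3); attach at lengths (3/2, 3/2); label the merged cluster CZ
  updated: d(B,CZ)=32, d(CZ,H)=22, d(CZ,O)=47, d(CZ,X)=36
iteration 2: select B,H (d=4); attach at lengths (2, 2); label the merged cluster BH
  updated: d(BH,CZ)=27, d(BH,O)=47/2, d(BH,X)=57/2
iteration 3: select O,X (d=15); attach at lengths (15/2, 15/2); label the merged cluster OX
  updated: d(BH,OX)=26, d(CZ,OX)=83/2
iteration 4: select BH,OX (d=26); attach at lengths (11, 11/2); label the merged cluster BHOX
  updated: d(BHOX,CZ)=137/4
iteration 5: select BHOX,CZ (d=137/4); attach at lengths (33/8, 125/8); label the merged cluster BCHOXZ
final tree: (((B:2,H:2):11,(O:15/2,X:15/2):11/2):33/8,(C:3/2,Z:3/2):125/8)
total length: 233/4

(((B:2,H:2):11,(O:15/2,X:15/2):11/2):33/8,(C:3/2,Z:3/2):125/8)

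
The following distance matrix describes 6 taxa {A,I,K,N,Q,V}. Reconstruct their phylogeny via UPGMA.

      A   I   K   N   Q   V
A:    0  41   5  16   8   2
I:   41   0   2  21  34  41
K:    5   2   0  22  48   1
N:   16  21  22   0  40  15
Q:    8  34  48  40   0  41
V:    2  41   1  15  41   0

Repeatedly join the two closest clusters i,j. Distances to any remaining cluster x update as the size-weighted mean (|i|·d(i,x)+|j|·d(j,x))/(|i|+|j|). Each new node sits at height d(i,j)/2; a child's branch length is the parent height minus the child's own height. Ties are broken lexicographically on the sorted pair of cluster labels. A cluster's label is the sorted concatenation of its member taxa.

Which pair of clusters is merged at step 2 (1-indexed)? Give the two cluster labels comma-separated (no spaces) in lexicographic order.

1. join K+V (d=1) ⇒ KV; edges |K|=1/2, |V|=1/2
  updated: d(A,KV)=7/2, d(I,KV)=43/2, d(KV,N)=37/2, d(KV,Q)=89/2
2. join A+KV (d=7/2) ⇒ AKV; edges |A|=7/4, |KV|=5/4
  updated: d(AKV,I)=28, d(AKV,N)=53/3, d(AKV,Q)=97/3
3. join AKV+N (d=53/3) ⇒ AKNV; edges |AKV|=85/12, |N|=53/6
  updated: d(AKNV,I)=105/4, d(AKNV,Q)=137/4
4. join AKNV+I (d=105/4) ⇒ AIKNV; edges |AKNV|=103/24, |I|=105/8
  updated: d(AIKNV,Q)=171/5
5. join AIKNV+Q (d=171/5) ⇒ AIKNQV; edges |AIKNV|=159/40, |Q|=171/10
final tree: ((((A:7/4,(K:1/2,V:1/2):5/4):85/12,N:53/6):103/24,I:105/8):159/40,Q:171/10)
total length: 7009/120

A,KV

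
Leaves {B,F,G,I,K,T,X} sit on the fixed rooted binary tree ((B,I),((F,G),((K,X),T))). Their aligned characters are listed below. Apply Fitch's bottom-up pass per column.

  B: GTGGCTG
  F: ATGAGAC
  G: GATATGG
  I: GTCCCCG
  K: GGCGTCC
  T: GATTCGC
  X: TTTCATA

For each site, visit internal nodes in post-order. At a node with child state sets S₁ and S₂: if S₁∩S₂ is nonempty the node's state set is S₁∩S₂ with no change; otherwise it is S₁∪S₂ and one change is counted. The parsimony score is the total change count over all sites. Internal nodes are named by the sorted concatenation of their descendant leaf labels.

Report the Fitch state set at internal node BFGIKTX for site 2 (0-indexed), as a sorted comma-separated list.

C,G,T

BI@0: {G} ∩ {G} = {G} (intersection, +0)
FG@0: {A} ∪ {G} = {A,G} (union, +1)
KX@0: {G} ∪ {T} = {G,T} (union, +1)
KTX@0: {G,T} ∩ {G} = {G} (intersection, +0)
FGKTX@0: {A,G} ∩ {G} = {G} (intersection, +0)
BFGIKTX@0: {G} ∩ {G} = {G} (intersection, +0)
BI@1: {T} ∩ {T} = {T} (intersection, +0)
FG@1: {T} ∪ {A} = {A,T} (union, +1)
KX@1: {G} ∪ {T} = {G,T} (union, +1)
KTX@1: {G,T} ∪ {A} = {A,G,T} (union, +1)
FGKTX@1: {A,T} ∩ {A,G,T} = {A,T} (intersection, +0)
BFGIKTX@1: {T} ∩ {A,T} = {T} (intersection, +0)
BI@2: {G} ∪ {C} = {C,G} (union, +1)
FG@2: {G} ∪ {T} = {G,T} (union, +1)
KX@2: {C} ∪ {T} = {C,T} (union, +1)
KTX@2: {C,T} ∩ {T} = {T} (intersection, +0)
FGKTX@2: {G,T} ∩ {T} = {T} (intersection, +0)
BFGIKTX@2: {C,G} ∪ {T} = {C,G,T} (union, +1)
BI@3: {G} ∪ {C} = {C,G} (union, +1)
FG@3: {A} ∩ {A} = {A} (intersection, +0)
KX@3: {G} ∪ {C} = {C,G} (union, +1)
KTX@3: {C,G} ∪ {T} = {C,G,T} (union, +1)
FGKTX@3: {A} ∪ {C,G,T} = {A,C,G,T} (union, +1)
BFGIKTX@3: {C,G} ∩ {A,C,G,T} = {C,G} (intersection, +0)
BI@4: {C} ∩ {C} = {C} (intersection, +0)
FG@4: {G} ∪ {T} = {G,T} (union, +1)
KX@4: {T} ∪ {A} = {A,T} (union, +1)
KTX@4: {A,T} ∪ {C} = {A,C,T} (union, +1)
FGKTX@4: {G,T} ∩ {A,C,T} = {T} (intersection, +0)
BFGIKTX@4: {C} ∪ {T} = {C,T} (union, +1)
BI@5: {T} ∪ {C} = {C,T} (union, +1)
FG@5: {A} ∪ {G} = {A,G} (union, +1)
KX@5: {C} ∪ {T} = {C,T} (union, +1)
KTX@5: {C,T} ∪ {G} = {C,G,T} (union, +1)
FGKTX@5: {A,G} ∩ {C,G,T} = {G} (intersection, +0)
BFGIKTX@5: {C,T} ∪ {G} = {C,G,T} (union, +1)
BI@6: {G} ∩ {G} = {G} (intersection, +0)
FG@6: {C} ∪ {G} = {C,G} (union, +1)
KX@6: {C} ∪ {A} = {A,C} (union, +1)
KTX@6: {A,C} ∩ {C} = {C} (intersection, +0)
FGKTX@6: {C,G} ∩ {C} = {C} (intersection, +0)
BFGIKTX@6: {G} ∪ {C} = {C,G} (union, +1)
per-site changes: [2, 3, 4, 4, 4, 5, 3]; total = 25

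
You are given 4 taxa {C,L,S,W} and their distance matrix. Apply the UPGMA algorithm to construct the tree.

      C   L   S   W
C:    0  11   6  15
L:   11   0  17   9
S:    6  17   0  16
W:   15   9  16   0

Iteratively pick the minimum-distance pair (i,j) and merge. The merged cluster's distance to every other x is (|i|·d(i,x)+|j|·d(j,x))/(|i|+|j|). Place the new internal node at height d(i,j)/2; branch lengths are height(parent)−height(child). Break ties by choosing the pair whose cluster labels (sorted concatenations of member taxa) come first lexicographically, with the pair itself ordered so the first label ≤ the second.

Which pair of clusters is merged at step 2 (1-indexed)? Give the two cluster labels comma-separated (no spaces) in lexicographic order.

iteration 1: select C,S (d=6); attach at lengths (3, 3); label the merged cluster CS
  updated: d(CS,L)=14, d(CS,W)=31/2
iteration 2: select L,W (d=9); attach at lengths (9/2, 9/2); label the merged cluster LW
  updated: d(CS,LW)=59/4
iteration 3: select CS,LW (d=59/4); attach at lengths (35/8, 23/8); label the merged cluster CLSW
final tree: ((C:3,S:3):35/8,(L:9/2,W:9/2):23/8)
total length: 89/4

L,W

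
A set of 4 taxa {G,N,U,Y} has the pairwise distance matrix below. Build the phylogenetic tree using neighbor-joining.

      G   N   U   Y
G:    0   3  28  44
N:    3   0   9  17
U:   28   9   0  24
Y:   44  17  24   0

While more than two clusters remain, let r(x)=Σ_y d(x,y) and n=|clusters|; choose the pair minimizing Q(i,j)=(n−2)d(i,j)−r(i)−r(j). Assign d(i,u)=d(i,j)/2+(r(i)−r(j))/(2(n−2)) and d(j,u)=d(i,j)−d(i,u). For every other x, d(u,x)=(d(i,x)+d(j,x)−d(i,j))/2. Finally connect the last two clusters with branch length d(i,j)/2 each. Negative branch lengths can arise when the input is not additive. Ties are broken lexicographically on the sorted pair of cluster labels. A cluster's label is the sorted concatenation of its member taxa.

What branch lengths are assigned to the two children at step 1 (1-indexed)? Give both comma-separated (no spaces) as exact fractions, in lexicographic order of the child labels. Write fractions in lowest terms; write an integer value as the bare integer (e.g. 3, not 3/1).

13,-10

iteration 1: select G,N (d=3, Q=-98); attach at lengths (13, -10); label the merged cluster GN
  updated: d(GN,U)=17, d(GN,Y)=29
iteration 2: select GN,U (d=17, Q=-70); attach at lengths (11, 6); label the merged cluster GNU
  updated: d(GNU,Y)=18
iteration 3: select GNU,Y (d=18); attach at lengths (9, 9); label the merged cluster GNUY
final tree: (((G:13,N:-10):11,U:6):9,Y:9)
total length: 38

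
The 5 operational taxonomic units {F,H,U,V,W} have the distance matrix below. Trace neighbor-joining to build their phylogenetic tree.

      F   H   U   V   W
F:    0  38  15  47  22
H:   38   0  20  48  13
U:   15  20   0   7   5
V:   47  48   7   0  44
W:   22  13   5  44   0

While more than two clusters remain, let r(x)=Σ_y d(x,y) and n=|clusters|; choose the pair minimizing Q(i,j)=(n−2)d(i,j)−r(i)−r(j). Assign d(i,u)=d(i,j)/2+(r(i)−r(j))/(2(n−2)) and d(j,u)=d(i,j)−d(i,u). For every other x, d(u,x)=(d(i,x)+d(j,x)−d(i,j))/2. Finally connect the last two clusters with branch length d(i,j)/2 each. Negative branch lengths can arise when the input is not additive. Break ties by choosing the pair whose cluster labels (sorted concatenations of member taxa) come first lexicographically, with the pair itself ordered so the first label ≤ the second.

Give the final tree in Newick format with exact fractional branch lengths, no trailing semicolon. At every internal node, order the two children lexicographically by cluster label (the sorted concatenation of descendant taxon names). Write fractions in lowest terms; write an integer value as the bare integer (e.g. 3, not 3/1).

iteration 1: select U,V (d=7, Q=-172); attach at lengths (-13, 20); label the merged cluster UV
  updated: d(F,UV)=55/2, d(H,UV)=61/2, d(UV,W)=21
iteration 2: select F,UV (d=55/2, Q=-223/2); attach at lengths (127/8, 93/8); label the merged cluster FUV
  updated: d(FUV,H)=41/2, d(FUV,W)=31/4
iteration 3: select FUV,H (d=41/2, Q=-165/4); attach at lengths (61/8, 103/8); label the merged cluster FHUV
  updated: d(FHUV,W)=1/8
iteration 4: select FHUV,W (d=1/8); attach at lengths (1/16, 1/16); label the merged cluster FHUVW
final tree: (((F:127/8,(U:-13,V:20):93/8):61/8,H:103/8):1/16,W:1/16)
total length: 441/8

(((F:127/8,(U:-13,V:20):93/8):61/8,H:103/8):1/16,W:1/16)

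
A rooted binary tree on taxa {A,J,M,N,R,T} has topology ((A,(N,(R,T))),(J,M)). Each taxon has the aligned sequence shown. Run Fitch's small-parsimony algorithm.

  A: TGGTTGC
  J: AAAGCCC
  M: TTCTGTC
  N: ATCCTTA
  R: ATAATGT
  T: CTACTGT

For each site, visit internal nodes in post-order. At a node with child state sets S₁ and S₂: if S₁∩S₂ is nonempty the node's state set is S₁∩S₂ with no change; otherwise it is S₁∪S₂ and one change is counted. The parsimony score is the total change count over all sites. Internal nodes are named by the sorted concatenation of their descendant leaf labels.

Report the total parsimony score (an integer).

18

[col 0] RT: children R:{A}, T:{C} ∪→ {A,C}; cost 1
[col 0] NRT: children N:{A}, RT:{A,C} ∩→ {A}; cost 0
[col 0] ANRT: children A:{T}, NRT:{A} ∪→ {A,T}; cost 1
[col 0] JM: children J:{A}, M:{T} ∪→ {A,T}; cost 1
[col 0] AJMNRT: children ANRT:{A,T}, JM:{A,T} ∩→ {A,T}; cost 0
[col 1] RT: children R:{T}, T:{T} ∩→ {T}; cost 0
[col 1] NRT: children N:{T}, RT:{T} ∩→ {T}; cost 0
[col 1] ANRT: children A:{G}, NRT:{T} ∪→ {G,T}; cost 1
[col 1] JM: children J:{A}, M:{T} ∪→ {A,T}; cost 1
[col 1] AJMNRT: children ANRT:{G,T}, JM:{A,T} ∩→ {T}; cost 0
[col 2] RT: children R:{A}, T:{A} ∩→ {A}; cost 0
[col 2] NRT: children N:{C}, RT:{A} ∪→ {A,C}; cost 1
[col 2] ANRT: children A:{G}, NRT:{A,C} ∪→ {A,C,G}; cost 1
[col 2] JM: children J:{A}, M:{C} ∪→ {A,C}; cost 1
[col 2] AJMNRT: children ANRT:{A,C,G}, JM:{A,C} ∩→ {A,C}; cost 0
[col 3] RT: children R:{A}, T:{C} ∪→ {A,C}; cost 1
[col 3] NRT: children N:{C}, RT:{A,C} ∩→ {C}; cost 0
[col 3] ANRT: children A:{T}, NRT:{C} ∪→ {C,T}; cost 1
[col 3] JM: children J:{G}, M:{T} ∪→ {G,T}; cost 1
[col 3] AJMNRT: children ANRT:{C,T}, JM:{G,T} ∩→ {T}; cost 0
[col 4] RT: children R:{T}, T:{T} ∩→ {T}; cost 0
[col 4] NRT: children N:{T}, RT:{T} ∩→ {T}; cost 0
[col 4] ANRT: children A:{T}, NRT:{T} ∩→ {T}; cost 0
[col 4] JM: children J:{C}, M:{G} ∪→ {C,G}; cost 1
[col 4] AJMNRT: children ANRT:{T}, JM:{C,G} ∪→ {C,G,T}; cost 1
[col 5] RT: children R:{G}, T:{G} ∩→ {G}; cost 0
[col 5] NRT: children N:{T}, RT:{G} ∪→ {G,T}; cost 1
[col 5] ANRT: children A:{G}, NRT:{G,T} ∩→ {G}; cost 0
[col 5] JM: children J:{C}, M:{T} ∪→ {C,T}; cost 1
[col 5] AJMNRT: children ANRT:{G}, JM:{C,T} ∪→ {C,G,T}; cost 1
[col 6] RT: children R:{T}, T:{T} ∩→ {T}; cost 0
[col 6] NRT: children N:{A}, RT:{T} ∪→ {A,T}; cost 1
[col 6] ANRT: children A:{C}, NRT:{A,T} ∪→ {A,C,T}; cost 1
[col 6] JM: children J:{C}, M:{C} ∩→ {C}; cost 0
[col 6] AJMNRT: children ANRT:{A,C,T}, JM:{C} ∩→ {C}; cost 0
per-site changes: [3, 2, 3, 3, 2, 3, 2]; total = 18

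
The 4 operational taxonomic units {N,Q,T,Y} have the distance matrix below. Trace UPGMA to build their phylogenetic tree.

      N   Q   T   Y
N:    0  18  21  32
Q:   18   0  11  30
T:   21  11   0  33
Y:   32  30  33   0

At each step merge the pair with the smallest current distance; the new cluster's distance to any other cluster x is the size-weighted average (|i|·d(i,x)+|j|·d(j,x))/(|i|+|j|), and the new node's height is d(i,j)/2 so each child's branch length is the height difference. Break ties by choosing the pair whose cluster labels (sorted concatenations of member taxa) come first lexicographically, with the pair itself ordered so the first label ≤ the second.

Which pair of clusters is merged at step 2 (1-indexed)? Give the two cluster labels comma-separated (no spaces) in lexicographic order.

N,QT

step 1: merge (Q,T) at d=11; branch lengths Q→11/2, T→11/2; new cluster QT
  updated: d(N,QT)=39/2, d(QT,Y)=63/2
step 2: merge (N,QT) at d=39/2; branch lengths N→39/4, QT→17/4; new cluster NQT
  updated: d(NQT,Y)=95/3
step 3: merge (NQT,Y) at d=95/3; branch lengths NQT→73/12, Y→95/6; new cluster NQTY
final tree: ((N:39/4,(Q:11/2,T:11/2):17/4):73/12,Y:95/6)
total length: 563/12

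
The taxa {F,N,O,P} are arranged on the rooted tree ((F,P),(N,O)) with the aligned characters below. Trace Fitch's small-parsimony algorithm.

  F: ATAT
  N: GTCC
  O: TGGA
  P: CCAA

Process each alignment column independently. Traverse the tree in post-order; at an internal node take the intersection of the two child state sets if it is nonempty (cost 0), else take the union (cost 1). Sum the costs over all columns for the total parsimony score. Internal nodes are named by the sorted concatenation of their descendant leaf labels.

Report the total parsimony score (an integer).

9

[col 0] FP: children F:{A}, P:{C} ∪→ {A,C}; cost 1
[col 0] NO: children N:{G}, O:{T} ∪→ {G,T}; cost 1
[col 0] FNOP: children FP:{A,C}, NO:{G,T} ∪→ {A,C,G,T}; cost 1
[col 1] FP: children F:{T}, P:{C} ∪→ {C,T}; cost 1
[col 1] NO: children N:{T}, O:{G} ∪→ {G,T}; cost 1
[col 1] FNOP: children FP:{C,T}, NO:{G,T} ∩→ {T}; cost 0
[col 2] FP: children F:{A}, P:{A} ∩→ {A}; cost 0
[col 2] NO: children N:{C}, O:{G} ∪→ {C,G}; cost 1
[col 2] FNOP: children FP:{A}, NO:{C,G} ∪→ {A,C,G}; cost 1
[col 3] FP: children F:{T}, P:{A} ∪→ {A,T}; cost 1
[col 3] NO: children N:{C}, O:{A} ∪→ {A,C}; cost 1
[col 3] FNOP: children FP:{A,T}, NO:{A,C} ∩→ {A}; cost 0
per-site changes: [3, 2, 2, 2]; total = 9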